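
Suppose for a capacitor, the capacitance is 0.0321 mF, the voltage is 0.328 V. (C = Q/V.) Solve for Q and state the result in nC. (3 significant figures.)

Rearranging: Q = CV.
C = 0.0321 mF = 3.210×10^-5 F; V = 0.328 V.
Q = 1.053×10^-5 C
1.053×10^-5 C × (1 nC / 1.000×10^-9 C) = 10529 nC

10500 nC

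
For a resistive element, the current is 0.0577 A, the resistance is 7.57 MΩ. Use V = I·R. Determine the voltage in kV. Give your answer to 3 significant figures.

437 kV

V is given directly by: V = IR.
I = 0.0577 A; R = 7.57 MΩ = 7.570×10^6 Ω.
V = 4.368×10^5 V  (the unit combination reduces to kg·m²/(A·s³) = V)
4.368×10^5 V × (1 kV / 1000 V) = 436.8 kV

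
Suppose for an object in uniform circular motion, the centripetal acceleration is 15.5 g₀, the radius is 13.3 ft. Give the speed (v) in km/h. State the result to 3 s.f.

89.4 km/h

Solving a = v²/r for v: v = √(a·r).
a = 15.5 g₀ = 152.0 m/s²; r = 13.3 ft = 4.054 m.
v = 24.82 m/s
24.82 m/s × (1 km/h / 0.2778 m/s) = 89.36 km/h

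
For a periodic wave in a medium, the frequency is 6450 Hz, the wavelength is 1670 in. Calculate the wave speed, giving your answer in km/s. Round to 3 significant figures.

274 km/s

v is given directly by: v = fλ.
f = 6450 Hz; λ = 1670 in = 42.42 m.
v = 2.736×10^5 m/s
2.736×10^5 m/s × (1 km/s / 1000 m/s) = 273.6 km/s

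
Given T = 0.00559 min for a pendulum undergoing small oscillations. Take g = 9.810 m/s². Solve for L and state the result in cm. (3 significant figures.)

Rearranging: L = g·(T/2π)².
T = 0.00559 min = 0.3354 s; g = 9.810 m/s².
L = 0.02795 m
0.02795 m × (1 cm / 0.01000 m) = 2.795 cm

2.80 cm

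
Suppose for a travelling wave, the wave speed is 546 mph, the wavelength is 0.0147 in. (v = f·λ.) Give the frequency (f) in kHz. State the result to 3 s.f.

Rearranging: f = v/λ.
v = 546 mph = 244.1 m/s; λ = 0.0147 in = 3.734×10^-4 m.
f = 6.537×10^5 Hz
6.537×10^5 Hz × (1 kHz / 1000 Hz) = 653.7 kHz

654 kHz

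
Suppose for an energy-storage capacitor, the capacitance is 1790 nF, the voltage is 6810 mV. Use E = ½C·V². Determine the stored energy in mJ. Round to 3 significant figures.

Directly: E = ½CV².
C = 1790 nF = 1.790×10^-6 F; V = 6810 mV = 6.810 V.
E = 4.151×10^-5 J
4.151×10^-5 J × (1 mJ / 0.001000 J) = 0.04151 mJ

0.0415 mJ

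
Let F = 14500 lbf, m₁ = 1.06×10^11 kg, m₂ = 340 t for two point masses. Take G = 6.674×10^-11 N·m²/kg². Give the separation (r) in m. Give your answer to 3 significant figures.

Rearranging: r = √(G·m₁m₂/F).
F = 14500 lbf = 64499 N; m₁ = 1.06×10^11 kg; m₂ = 340 t = 3.400×10^5 kg; G = 6.674×10^-11 N·m²/kg².
r = 6.107 m

6.11 m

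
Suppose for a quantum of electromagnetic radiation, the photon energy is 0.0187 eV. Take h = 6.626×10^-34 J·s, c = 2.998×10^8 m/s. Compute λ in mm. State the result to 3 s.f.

0.0663 mm

Solving E = h·c/λ for λ: λ = hc/E.
E = 0.0187 eV = 2.996×10^-21 J; h = 6.626×10^-34 J·s; c = 2.998×10^8 m/s.
λ = 6.630×10^-5 m
6.630×10^-5 m × (1 mm / 0.001000 m) = 0.06630 mm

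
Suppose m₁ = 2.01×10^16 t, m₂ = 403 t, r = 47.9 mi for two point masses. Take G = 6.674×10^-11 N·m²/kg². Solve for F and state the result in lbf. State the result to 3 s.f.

20500 lbf

F is given directly by: F = Gm₁m₂/r².
m₁ = 2.01×10^16 t = 2.010×10^19 kg; m₂ = 403 t = 4.030×10^5 kg; r = 47.9 mi = 77088 m; G = 6.674×10^-11 N·m²/kg².
F = 90974 N
90974 N × (1 lbf / 4.448 N) = 20452 lbf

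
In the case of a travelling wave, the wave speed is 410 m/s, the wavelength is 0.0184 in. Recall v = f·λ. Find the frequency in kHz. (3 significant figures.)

Rearranging v = f·λ for f: f = v/λ.
v = 410 m/s; λ = 0.0184 in = 4.674×10^-4 m.
f = 8.773×10^5 Hz
8.773×10^5 Hz × (1 kHz / 1000 Hz) = 877.3 kHz

877 kHz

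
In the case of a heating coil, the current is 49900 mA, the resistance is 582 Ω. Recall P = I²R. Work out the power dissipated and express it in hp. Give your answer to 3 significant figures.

Directly: P = I²R.
I = 49900 mA = 49.90 A; R = 582 Ω.
P = 1.449×10^6 W
1.449×10^6 W × (1 hp / 745.7 W) = 1943 hp

1940 hp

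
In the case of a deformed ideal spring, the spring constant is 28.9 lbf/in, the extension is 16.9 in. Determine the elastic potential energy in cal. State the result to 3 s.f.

111 cal

U is given directly by: U = ½kx².
k = 28.9 lbf/in = 5061 N/m; x = 16.9 in = 0.4293 m.
U = 466.3 J
466.3 J × (1 cal / 4.184 J) = 111.4 cal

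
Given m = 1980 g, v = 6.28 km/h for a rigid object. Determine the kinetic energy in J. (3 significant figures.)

KE is given directly by: KE = ½mv².
m = 1980 g = 1.980 kg; v = 6.28 km/h = 1.744 m/s.
KE = 3.013 J

3.01 J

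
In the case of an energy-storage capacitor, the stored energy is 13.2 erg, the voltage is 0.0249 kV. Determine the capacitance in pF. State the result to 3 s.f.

Solving E = ½C·V² for C: C = 2E/V².
E = 13.2 erg = 1.320×10^-6 J; V = 0.0249 kV = 24.90 V.
C = 4.258×10^-9 F
4.258×10^-9 F × (1 pF / 1.000×10^-12 F) = 4258 pF

4260 pF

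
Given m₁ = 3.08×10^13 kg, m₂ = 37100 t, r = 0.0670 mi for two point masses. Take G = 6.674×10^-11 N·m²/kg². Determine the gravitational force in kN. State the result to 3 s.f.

F is given directly by: F = Gm₁m₂/r².
m₁ = 3.08×10^13 kg; m₂ = 37100 t = 3.710×10^7 kg; r = 0.0670 mi = 107.8 m; G = 6.674×10^-11 N·m²/kg².
F = 6.559×10^6 N
6.559×10^6 N × (1 kN / 1000 N) = 6559 kN

6560 kN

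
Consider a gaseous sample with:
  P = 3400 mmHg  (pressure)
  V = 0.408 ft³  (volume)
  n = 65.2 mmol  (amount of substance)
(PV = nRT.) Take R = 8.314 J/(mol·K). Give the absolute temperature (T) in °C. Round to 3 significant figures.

From the ideal-gas law: T = PV/(nR).
P = 3400 mmHg = 4.533×10^5 Pa; V = 0.408 ft³ = 0.01155 m³; n = 65.2 mmol = 0.06520 mol; R = 8.314 J/(mol·K).
T = 9661 K
9661 K − 273.15 = 9388 °C

9390 °C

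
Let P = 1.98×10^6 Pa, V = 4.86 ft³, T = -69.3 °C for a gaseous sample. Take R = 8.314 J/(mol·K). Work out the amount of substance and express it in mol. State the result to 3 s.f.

Rearranging PV = nRT for n: n = PV/(RT).
P = 1.98×10^6 Pa; V = 4.86 ft³ = 0.1376 m³; T = -69.3 °C = 203.8 K; R = 8.314 J/(mol·K).
n = 160.8 mol

161 mol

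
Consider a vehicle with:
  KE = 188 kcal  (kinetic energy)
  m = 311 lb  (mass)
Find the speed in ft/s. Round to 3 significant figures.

Rearranging KE = ½mv² for v: v = √(2·KE/m).
KE = 188 kcal = 7.866×10^5 J; m = 311 lb = 141.1 kg.
v = 105.6 m/s
105.6 m/s × (1 ft/s / 0.3048 m/s) = 346.5 ft/s

346 ft/s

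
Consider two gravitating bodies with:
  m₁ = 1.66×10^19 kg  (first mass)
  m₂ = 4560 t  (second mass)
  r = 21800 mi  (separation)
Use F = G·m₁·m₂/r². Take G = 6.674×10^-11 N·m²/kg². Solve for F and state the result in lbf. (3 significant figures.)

From Newton's law of gravitation: F = Gm₁m₂/r².
m₁ = 1.66×10^19 kg; m₂ = 4560 t = 4.560×10^6 kg; r = 21800 mi = 3.508×10^7 m; G = 6.674×10^-11 N·m²/kg².
F = 4.104 N
4.104 N × (1 lbf / 4.448 N) = 0.9227 lbf

0.923 lbf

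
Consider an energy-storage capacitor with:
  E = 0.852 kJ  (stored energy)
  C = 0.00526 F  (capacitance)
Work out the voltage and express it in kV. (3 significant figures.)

Solving E = ½C·V² for V: V = √(2E/C).
E = 0.852 kJ = 852.0 J; C = 0.00526 F.
V = 569.2 V
569.2 V × (1 kV / 1000 V) = 0.5692 kV

0.569 kV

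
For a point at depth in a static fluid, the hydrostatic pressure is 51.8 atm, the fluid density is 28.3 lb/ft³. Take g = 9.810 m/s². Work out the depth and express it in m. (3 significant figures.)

1180 m

Rearranging P = ρ·g·h for h: h = P/(ρ·g).
P = 51.8 atm = 5.249×10^6 Pa; ρ = 28.3 lb/ft³ = 453.3 kg/m³; g = 9.810 m/s².
h = 1180 m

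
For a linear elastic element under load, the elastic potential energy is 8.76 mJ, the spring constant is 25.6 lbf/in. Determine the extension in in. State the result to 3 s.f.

Rearranging: x = √(2U/k).
U = 8.76 mJ = 0.008760 J; k = 25.6 lbf/in = 4483 N/m.
x = 0.001977 m
0.001977 m × (1 in / 0.02540 m) = 0.07783 in

0.0778 in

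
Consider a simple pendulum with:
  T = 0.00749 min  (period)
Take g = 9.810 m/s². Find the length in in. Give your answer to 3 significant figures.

Rearranging: L = g·(T/2π)².
T = 0.00749 min = 0.4494 s; g = 9.810 m/s².
L = 0.05019 m
0.05019 m × (1 in / 0.02540 m) = 1.976 in

1.98 in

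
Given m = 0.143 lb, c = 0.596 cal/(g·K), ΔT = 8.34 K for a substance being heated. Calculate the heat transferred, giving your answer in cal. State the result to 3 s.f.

Directly: Q = mcΔT.
m = 0.143 lb = 0.06486 kg; c = 0.596 cal/(g·K) = 2494 J/(kg·K); ΔT = 8.34 K.
Q = 1349 J  (the unit combination reduces to kg·m²/s² = J)
1349 J × (1 cal / 4.184 J) = 322.4 cal

322 cal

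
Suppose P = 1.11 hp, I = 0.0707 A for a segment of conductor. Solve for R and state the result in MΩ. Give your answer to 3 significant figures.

0.166 MΩ

Solving P = I²R for R: R = P/I².
P = 1.11 hp = 827.7 W; I = 0.0707 A.
R = 1.656×10^5 Ω
1.656×10^5 Ω × (1 MΩ / 1.000×10^6 Ω) = 0.1656 MΩ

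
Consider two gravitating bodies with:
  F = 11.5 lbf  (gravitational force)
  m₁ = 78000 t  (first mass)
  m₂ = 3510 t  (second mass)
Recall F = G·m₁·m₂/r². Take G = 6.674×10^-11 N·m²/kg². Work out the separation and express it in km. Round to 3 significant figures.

Rearranging: r = √(G·m₁m₂/F).
F = 11.5 lbf = 51.15 N; m₁ = 78000 t = 7.800×10^7 kg; m₂ = 3510 t = 3.510×10^6 kg; G = 6.674×10^-11 N·m²/kg².
r = 18.90 m
18.90 m × (1 km / 1000 m) = 0.01890 km

0.0189 km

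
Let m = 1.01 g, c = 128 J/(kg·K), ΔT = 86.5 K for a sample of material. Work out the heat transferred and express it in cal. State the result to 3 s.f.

Q is given directly by: Q = mcΔT.
m = 1.01 g = 0.001010 kg; c = 128 J/(kg·K); ΔT = 86.5 K.
Q = 11.18 J
11.18 J × (1 cal / 4.184 J) = 2.673 cal

2.67 cal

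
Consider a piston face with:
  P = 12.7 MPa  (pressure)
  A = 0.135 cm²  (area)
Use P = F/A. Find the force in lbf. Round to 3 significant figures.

Rearranging: F = P·A.
P = 12.7 MPa = 1.270×10^7 Pa; A = 0.135 cm² = 1.350×10^-5 m².
F = 171.5 N  (the unit combination reduces to kg·m/s² = N)
171.5 N × (1 lbf / 4.448 N) = 38.54 lbf

38.5 lbf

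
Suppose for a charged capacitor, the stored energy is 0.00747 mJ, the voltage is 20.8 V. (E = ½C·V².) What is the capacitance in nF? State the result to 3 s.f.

Rearranging: C = 2E/V².
E = 0.00747 mJ = 7.470×10^-6 J; V = 20.8 V.
C = 3.453×10^-8 F
3.453×10^-8 F × (1 nF / 1.000×10^-9 F) = 34.53 nF

34.5 nF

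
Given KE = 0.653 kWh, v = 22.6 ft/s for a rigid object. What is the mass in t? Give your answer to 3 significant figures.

Rearranging KE = ½mv² for m: m = 2·KE/v².
KE = 0.653 kWh = 2.351×10^6 J; v = 22.6 ft/s = 6.888 m/s.
m = 99083 kg
99083 kg × (1 t / 1000 kg) = 99.08 t

99.1 t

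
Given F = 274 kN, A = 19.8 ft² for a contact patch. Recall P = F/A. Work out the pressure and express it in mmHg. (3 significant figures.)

Directly: P = F/A.
F = 274 kN = 2.740×10^5 N; A = 19.8 ft² = 1.839 m².
P = 1.490×10^5 Pa
1.490×10^5 Pa × (1 mmHg / 133.3 Pa) = 1117 mmHg

1120 mmHg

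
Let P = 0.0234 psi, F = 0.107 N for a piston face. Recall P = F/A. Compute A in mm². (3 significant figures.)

663 mm²

Rearranging: A = F/P.
P = 0.0234 psi = 161.3 Pa; F = 0.107 N.
A = 6.632×10^-4 m²
6.632×10^-4 m² × (1 mm² / 1.000×10^-6 m²) = 663.2 mm²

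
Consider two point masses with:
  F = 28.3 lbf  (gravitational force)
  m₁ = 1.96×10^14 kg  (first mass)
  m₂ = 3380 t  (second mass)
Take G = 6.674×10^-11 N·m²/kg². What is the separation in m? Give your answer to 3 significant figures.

Rearranging F = G·m₁·m₂/r² for r: r = √(G·m₁m₂/F).
F = 28.3 lbf = 125.9 N; m₁ = 1.96×10^14 kg; m₂ = 3380 t = 3.380×10^6 kg; G = 6.674×10^-11 N·m²/kg².
r = 18741 m

18700 m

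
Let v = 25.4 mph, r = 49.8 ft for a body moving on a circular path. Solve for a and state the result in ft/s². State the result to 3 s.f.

a is given directly by: a = v²/r.
v = 25.4 mph = 11.35 m/s; r = 49.8 ft = 15.18 m.
a = 8.494 m/s²
8.494 m/s² × (1 ft/s² / 0.3048 m/s²) = 27.87 ft/s²

27.9 ft/s²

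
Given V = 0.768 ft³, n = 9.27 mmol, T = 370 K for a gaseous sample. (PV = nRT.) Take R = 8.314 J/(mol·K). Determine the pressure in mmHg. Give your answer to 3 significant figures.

9.84 mmHg

From the ideal-gas law: P = nRT/V.
V = 0.768 ft³ = 0.02175 m³; n = 9.27 mmol = 0.009270 mol; T = 370 K; R = 8.314 J/(mol·K).
P = 1311 Pa
1311 Pa × (1 mmHg / 133.3 Pa) = 9.835 mmHg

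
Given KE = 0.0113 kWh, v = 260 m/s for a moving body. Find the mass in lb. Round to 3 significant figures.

2.65 lb

Solving KE = ½mv² for m: m = 2·KE/v².
KE = 0.0113 kWh = 40680 J; v = 260 m/s.
m = 1.204 kg
1.204 kg × (1 lb / 0.4536 kg) = 2.653 lb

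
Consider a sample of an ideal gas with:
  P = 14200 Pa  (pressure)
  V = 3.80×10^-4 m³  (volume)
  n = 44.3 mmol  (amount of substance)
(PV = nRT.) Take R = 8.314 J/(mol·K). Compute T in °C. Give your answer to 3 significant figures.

-258 °C

From the ideal-gas law: T = PV/(nR).
P = 14200 Pa; V = 3.80×10^-4 m³; n = 44.3 mmol = 0.04430 mol; R = 8.314 J/(mol·K).
T = 14.65 K
14.65 K − 273.15 = -258.5 °C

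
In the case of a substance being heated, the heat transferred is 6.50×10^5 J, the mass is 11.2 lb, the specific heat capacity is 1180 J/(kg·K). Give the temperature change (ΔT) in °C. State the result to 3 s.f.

108 °C

Rearranging: ΔT = Q/(m·c).
Q = 6.50×10^5 J; m = 11.2 lb = 5.080 kg; c = 1180 J/(kg·K).
ΔT = 108.4 K
Since 1 °C = 1 K, 108.4 °C.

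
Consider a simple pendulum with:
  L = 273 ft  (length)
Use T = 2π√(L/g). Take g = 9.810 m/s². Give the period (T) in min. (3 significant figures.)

0.305 min

Directly: T = 2π√(L/g).
L = 273 ft = 83.21 m; g = 9.810 m/s².
T = 18.30 s
18.30 s × (1 min / 60.00 s) = 0.3050 min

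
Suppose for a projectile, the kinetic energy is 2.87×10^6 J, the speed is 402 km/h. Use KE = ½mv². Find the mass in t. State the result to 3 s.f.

Rearranging KE = ½mv² for m: m = 2·KE/v².
KE = 2.87×10^6 J; v = 402 km/h = 111.7 m/s.
m = 460.3 kg
460.3 kg × (1 t / 1000 kg) = 0.4603 t

0.460 t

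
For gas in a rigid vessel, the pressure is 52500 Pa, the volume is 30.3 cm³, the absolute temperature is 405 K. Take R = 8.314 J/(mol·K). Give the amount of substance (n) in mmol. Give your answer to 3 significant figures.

Solving PV = nRT for n: n = PV/(RT).
P = 52500 Pa; V = 30.3 cm³ = 3.030×10^-5 m³; T = 405 K; R = 8.314 J/(mol·K).
n = 4.724×10^-4 mol
4.724×10^-4 mol × (1 mmol / 0.001000 mol) = 0.4724 mmol

0.472 mmol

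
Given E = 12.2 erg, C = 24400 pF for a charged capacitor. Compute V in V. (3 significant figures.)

10.0 V

Rearranging E = ½C·V² for V: V = √(2E/C).
E = 12.2 erg = 1.220×10^-6 J; C = 24400 pF = 2.440×10^-8 F.
V = 10.00 V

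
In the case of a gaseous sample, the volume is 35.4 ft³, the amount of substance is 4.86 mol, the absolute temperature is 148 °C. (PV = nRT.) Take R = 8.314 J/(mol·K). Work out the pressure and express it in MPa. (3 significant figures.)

0.0170 MPa

P is given directly by: P = nRT/V.
V = 35.4 ft³ = 1.002 m³; n = 4.86 mol; T = 148 °C = 421.1 K; R = 8.314 J/(mol·K).
P = 16976 Pa  (the unit combination reduces to kg/(m·s²) = Pa)
16976 Pa × (1 MPa / 1.000×10^6 Pa) = 0.01698 MPa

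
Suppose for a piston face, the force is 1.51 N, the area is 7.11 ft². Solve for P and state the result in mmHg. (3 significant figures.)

0.0171 mmHg

P is given directly by: P = F/A.
F = 1.51 N; A = 7.11 ft² = 0.6605 m².
P = 2.286 Pa  (the unit combination reduces to kg/(m·s²) = Pa)
2.286 Pa × (1 mmHg / 133.3 Pa) = 0.01715 mmHg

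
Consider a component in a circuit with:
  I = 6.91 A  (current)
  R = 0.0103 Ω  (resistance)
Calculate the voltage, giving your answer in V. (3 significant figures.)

0.0712 V

Directly: V = IR.
I = 6.91 A; R = 0.0103 Ω.
V = 0.07117 V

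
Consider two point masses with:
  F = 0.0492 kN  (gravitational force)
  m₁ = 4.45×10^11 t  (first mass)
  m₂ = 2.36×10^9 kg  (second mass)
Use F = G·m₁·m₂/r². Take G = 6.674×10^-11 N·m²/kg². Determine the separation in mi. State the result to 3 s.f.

Rearranging: r = √(G·m₁m₂/F).
F = 0.0492 kN = 49.20 N; m₁ = 4.45×10^11 t = 4.450×10^14 kg; m₂ = 2.36×10^9 kg; G = 6.674×10^-11 N·m²/kg².
r = 1.194×10^6 m
1.194×10^6 m × (1 mi / 1609 m) = 741.6 mi

742 mi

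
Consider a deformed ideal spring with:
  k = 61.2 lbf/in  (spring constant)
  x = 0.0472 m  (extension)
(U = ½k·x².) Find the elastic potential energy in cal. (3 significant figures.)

2.85 cal

U is given directly by: U = ½kx².
k = 61.2 lbf/in = 10718 N/m; x = 0.0472 m.
U = 11.94 J  (the unit combination reduces to kg·m²/s² = J)
11.94 J × (1 cal / 4.184 J) = 2.853 cal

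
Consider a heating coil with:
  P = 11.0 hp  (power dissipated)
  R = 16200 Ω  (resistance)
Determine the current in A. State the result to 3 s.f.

Rearranging: I = √(P/R).
P = 11.0 hp = 8203 W; R = 16200 Ω.
I = 0.7116 A

0.712 A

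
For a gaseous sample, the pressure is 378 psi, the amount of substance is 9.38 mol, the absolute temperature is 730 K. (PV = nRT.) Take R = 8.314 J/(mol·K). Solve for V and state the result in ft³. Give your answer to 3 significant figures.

Rearranging: V = nRT/P.
P = 378 psi = 2.606×10^6 Pa; n = 9.38 mol; T = 730 K; R = 8.314 J/(mol·K).
V = 0.02184 m³
0.02184 m³ × (1 ft³ / 0.02832 m³) = 0.7714 ft³

0.771 ft³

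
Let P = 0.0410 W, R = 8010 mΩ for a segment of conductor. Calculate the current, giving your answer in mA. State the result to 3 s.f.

71.5 mA

Solving P = I²R for I: I = √(P/R).
P = 0.0410 W; R = 8010 mΩ = 8.010 Ω.
I = 0.07154 A
0.07154 A × (1 mA / 0.001000 A) = 71.54 mA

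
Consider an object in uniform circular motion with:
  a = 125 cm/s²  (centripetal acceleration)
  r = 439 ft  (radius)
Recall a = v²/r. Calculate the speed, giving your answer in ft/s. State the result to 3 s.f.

42.4 ft/s

Rearranging a = v²/r for v: v = √(a·r).
a = 125 cm/s² = 1.250 m/s²; r = 439 ft = 133.8 m.
v = 12.93 m/s
12.93 m/s × (1 ft/s / 0.3048 m/s) = 42.43 ft/s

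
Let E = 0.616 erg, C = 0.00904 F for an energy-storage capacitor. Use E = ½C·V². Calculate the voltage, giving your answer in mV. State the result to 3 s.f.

Rearranging E = ½C·V² for V: V = √(2E/C).
E = 0.616 erg = 6.160×10^-8 J; C = 0.00904 F.
V = 0.003692 V
0.003692 V × (1 mV / 0.001000 V) = 3.692 mV

3.69 mV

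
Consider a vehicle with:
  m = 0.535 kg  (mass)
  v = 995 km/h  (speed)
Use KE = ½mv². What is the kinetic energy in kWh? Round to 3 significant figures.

KE is given directly by: KE = ½mv².
m = 0.535 kg; v = 995 km/h = 276.4 m/s.
KE = 20435 J
20435 J × (1 kWh / 3.600×10^6 J) = 0.005676 kWh

0.00568 kWh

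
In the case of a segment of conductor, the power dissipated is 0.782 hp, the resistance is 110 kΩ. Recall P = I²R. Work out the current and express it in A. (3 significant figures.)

Rearranging P = I²R for I: I = √(P/R).
P = 0.782 hp = 583.1 W; R = 110 kΩ = 1.100×10^5 Ω.
I = 0.07281 A

0.0728 A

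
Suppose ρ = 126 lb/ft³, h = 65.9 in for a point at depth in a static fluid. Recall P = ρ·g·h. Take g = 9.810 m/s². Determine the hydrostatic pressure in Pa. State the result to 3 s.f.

Directly: P = ρgh.
ρ = 126 lb/ft³ = 2018 kg/m³; h = 65.9 in = 1.674 m; g = 9.810 m/s².
P = 33142 Pa

33100 Pa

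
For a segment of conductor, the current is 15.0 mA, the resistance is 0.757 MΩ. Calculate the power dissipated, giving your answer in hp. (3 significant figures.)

P is given directly by: P = I²R.
I = 15.0 mA = 0.01500 A; R = 0.757 MΩ = 7.570×10^5 Ω.
P = 170.3 W  (the unit combination reduces to kg·m²/s³ = W)
170.3 W × (1 hp / 745.7 W) = 0.2284 hp

0.228 hp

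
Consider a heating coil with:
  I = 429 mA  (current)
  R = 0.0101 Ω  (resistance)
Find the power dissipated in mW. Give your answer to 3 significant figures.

Directly: P = I²R.
I = 429 mA = 0.4290 A; R = 0.0101 Ω.
P = 0.001859 W
0.001859 W × (1 mW / 0.001000 W) = 1.859 mW

1.86 mW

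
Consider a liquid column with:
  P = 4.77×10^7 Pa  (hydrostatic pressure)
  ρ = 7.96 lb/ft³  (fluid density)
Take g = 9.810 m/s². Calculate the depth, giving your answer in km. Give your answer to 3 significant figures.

38.1 km

Rearranging P = ρ·g·h for h: h = P/(ρ·g).
P = 4.77×10^7 Pa; ρ = 7.96 lb/ft³ = 127.5 kg/m³; g = 9.810 m/s².
h = 38134 m
38134 m × (1 km / 1000 m) = 38.13 km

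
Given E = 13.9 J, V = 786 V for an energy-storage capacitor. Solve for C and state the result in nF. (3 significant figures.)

45000 nF

Rearranging: C = 2E/V².
E = 13.9 J; V = 786 V.
C = 4.500×10^-5 F
4.500×10^-5 F × (1 nF / 1.000×10^-9 F) = 44999 nF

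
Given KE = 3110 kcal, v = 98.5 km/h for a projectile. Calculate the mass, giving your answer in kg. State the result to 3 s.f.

Rearranging: m = 2·KE/v².
KE = 3110 kcal = 1.301×10^7 J; v = 98.5 km/h = 27.36 m/s.
m = 34763 kg

34800 kg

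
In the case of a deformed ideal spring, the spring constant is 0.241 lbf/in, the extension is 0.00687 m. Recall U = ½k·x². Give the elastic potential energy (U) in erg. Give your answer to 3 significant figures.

9960 erg

Directly: U = ½kx².
k = 0.241 lbf/in = 42.21 N/m; x = 0.00687 m.
U = 9.960×10^-4 J
9.960×10^-4 J × (1 erg / 1.000×10^-7 J) = 9960 erg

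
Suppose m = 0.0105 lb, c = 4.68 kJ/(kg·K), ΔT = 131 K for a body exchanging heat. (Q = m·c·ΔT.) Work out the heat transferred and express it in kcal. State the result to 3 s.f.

Q is given directly by: Q = mcΔT.
m = 0.0105 lb = 0.004763 kg; c = 4.68 kJ/(kg·K) = 4680 J/(kg·K); ΔT = 131 K.
Q = 2920 J
2920 J × (1 kcal / 4184 J) = 0.6979 kcal

0.698 kcal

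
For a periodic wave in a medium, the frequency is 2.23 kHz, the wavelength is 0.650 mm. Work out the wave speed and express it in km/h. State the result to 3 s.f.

5.22 km/h

Directly: v = fλ.
f = 2.23 kHz = 2230 Hz; λ = 0.650 mm = 6.500×10^-4 m.
v = 1.450 m/s
1.450 m/s × (1 km/h / 0.2778 m/s) = 5.218 km/h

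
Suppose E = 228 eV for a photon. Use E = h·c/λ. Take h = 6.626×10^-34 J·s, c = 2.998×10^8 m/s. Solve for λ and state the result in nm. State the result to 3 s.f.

5.44 nm

Solving E = h·c/λ for λ: λ = hc/E.
E = 228 eV = 3.653×10^-17 J; h = 6.626×10^-34 J·s; c = 2.998×10^8 m/s.
λ = 5.438×10^-9 m
5.438×10^-9 m × (1 nm / 1.000×10^-9 m) = 5.438 nm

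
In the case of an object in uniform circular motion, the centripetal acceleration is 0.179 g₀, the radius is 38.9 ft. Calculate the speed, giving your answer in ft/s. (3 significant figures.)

15.0 ft/s

Rearranging a = v²/r for v: v = √(a·r).
a = 0.179 g₀ = 1.755 m/s²; r = 38.9 ft = 11.86 m.
v = 4.562 m/s
4.562 m/s × (1 ft/s / 0.3048 m/s) = 14.97 ft/s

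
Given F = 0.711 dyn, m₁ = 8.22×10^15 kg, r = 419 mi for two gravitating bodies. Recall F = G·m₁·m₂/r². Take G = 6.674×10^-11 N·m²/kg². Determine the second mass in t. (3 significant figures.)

Solving F = G·m₁·m₂/r² for m₂: m₂ = F·r²/(G·m₁).
F = 0.711 dyn = 7.110×10^-6 N; m₁ = 8.22×10^15 kg; r = 419 mi = 6.743×10^5 m; G = 6.674×10^-11 N·m²/kg².
m₂ = 5.893 kg
5.893 kg × (1 t / 1000 kg) = 0.005893 t

0.00589 t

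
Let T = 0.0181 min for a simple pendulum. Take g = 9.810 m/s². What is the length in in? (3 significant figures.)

Rearranging: L = g·(T/2π)².
T = 0.0181 min = 1.086 s; g = 9.810 m/s².
L = 0.2931 m
0.2931 m × (1 in / 0.02540 m) = 11.54 in

11.5 in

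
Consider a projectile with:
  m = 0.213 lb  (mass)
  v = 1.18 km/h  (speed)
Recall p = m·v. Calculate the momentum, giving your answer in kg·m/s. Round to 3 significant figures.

0.0317 kg·m/s

p is given directly by: p = mv.
m = 0.213 lb = 0.09662 kg; v = 1.18 km/h = 0.3278 m/s.
p = 0.03167 kg·m/s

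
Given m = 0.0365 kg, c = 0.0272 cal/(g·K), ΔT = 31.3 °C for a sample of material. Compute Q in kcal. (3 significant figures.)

Directly: Q = mcΔT.
m = 0.0365 kg; c = 0.0272 cal/(g·K) = 113.8 J/(kg·K); ΔT = 31.3 °C = 31.30 K.
Q = 130.0 J  (the unit combination reduces to kg·m²/s² = J)
130.0 J × (1 kcal / 4184 J) = 0.03107 kcal

0.0311 kcal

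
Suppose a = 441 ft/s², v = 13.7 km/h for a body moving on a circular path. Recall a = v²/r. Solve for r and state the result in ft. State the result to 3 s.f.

Solving a = v²/r for r: r = v²/a.
a = 441 ft/s² = 134.4 m/s²; v = 13.7 km/h = 3.806 m/s.
r = 0.1077 m
0.1077 m × (1 ft / 0.3048 m) = 0.3535 ft

0.353 ft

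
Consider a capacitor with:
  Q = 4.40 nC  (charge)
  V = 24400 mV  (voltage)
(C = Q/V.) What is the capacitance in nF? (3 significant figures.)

C is given directly by: C = Q/V.
Q = 4.40 nC = 4.400×10^-9 C; V = 24400 mV = 24.40 V.
C = 1.803×10^-10 F
1.803×10^-10 F × (1 nF / 1.000×10^-9 F) = 0.1803 nF

0.180 nF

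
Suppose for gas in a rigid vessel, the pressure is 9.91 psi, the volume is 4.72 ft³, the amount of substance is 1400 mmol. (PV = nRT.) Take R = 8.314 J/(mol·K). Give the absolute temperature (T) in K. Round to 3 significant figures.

Rearranging: T = PV/(nR).
P = 9.91 psi = 68327 Pa; V = 4.72 ft³ = 0.1337 m³; n = 1400 mmol = 1.400 mol; R = 8.314 J/(mol·K).
T = 784.6 K

785 K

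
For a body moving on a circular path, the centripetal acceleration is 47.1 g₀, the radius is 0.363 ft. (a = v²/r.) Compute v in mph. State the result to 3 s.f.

Rearranging: v = √(a·r).
a = 47.1 g₀ = 461.9 m/s²; r = 0.363 ft = 0.1106 m.
v = 7.149 m/s
7.149 m/s × (1 mph / 0.4470 m/s) = 15.99 mph

16.0 mph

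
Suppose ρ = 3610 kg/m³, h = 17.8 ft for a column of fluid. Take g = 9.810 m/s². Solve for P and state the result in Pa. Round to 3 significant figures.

1.92×10^5 Pa

P is given directly by: P = ρgh.
ρ = 3610 kg/m³; h = 17.8 ft = 5.425 m; g = 9.810 m/s².
P = 1.921×10^5 Pa  (the unit combination reduces to kg/(m·s²) = Pa)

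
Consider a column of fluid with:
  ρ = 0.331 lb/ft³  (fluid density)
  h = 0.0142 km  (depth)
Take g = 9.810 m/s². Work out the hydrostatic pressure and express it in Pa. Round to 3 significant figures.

739 Pa

P is given directly by: P = ρgh.
ρ = 0.331 lb/ft³ = 5.302 kg/m³; h = 0.0142 km = 14.20 m; g = 9.810 m/s².
P = 738.6 Pa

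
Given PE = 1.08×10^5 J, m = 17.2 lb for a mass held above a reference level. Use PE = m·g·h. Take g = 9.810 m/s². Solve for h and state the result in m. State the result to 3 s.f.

1410 m

Rearranging: h = PE/(m·g).
PE = 1.08×10^5 J; m = 17.2 lb = 7.802 kg; g = 9.810 m/s².
h = 1411 m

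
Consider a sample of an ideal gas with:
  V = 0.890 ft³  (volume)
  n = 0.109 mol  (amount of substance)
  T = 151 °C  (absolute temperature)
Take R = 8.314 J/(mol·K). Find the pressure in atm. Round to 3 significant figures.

From the ideal-gas law: P = nRT/V.
V = 0.890 ft³ = 0.02520 m³; n = 0.109 mol; T = 151 °C = 424.1 K; R = 8.314 J/(mol·K).
P = 15252 Pa  (the unit combination reduces to kg/(m·s²) = Pa)
15252 Pa × (1 atm / 1.013×10^5 Pa) = 0.1505 atm

0.151 atm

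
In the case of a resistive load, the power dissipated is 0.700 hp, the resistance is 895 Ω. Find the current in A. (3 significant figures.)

0.764 A

Rearranging: I = √(P/R).
P = 0.700 hp = 522.0 W; R = 895 Ω.
I = 0.7637 A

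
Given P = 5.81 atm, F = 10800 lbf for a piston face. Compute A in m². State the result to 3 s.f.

Solving P = F/A for A: A = F/P.
P = 5.81 atm = 5.887×10^5 Pa; F = 10800 lbf = 48041 N.
A = 0.08161 m²

0.0816 m²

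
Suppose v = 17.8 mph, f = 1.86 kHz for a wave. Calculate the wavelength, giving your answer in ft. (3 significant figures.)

Rearranging: λ = v/f.
v = 17.8 mph = 7.957 m/s; f = 1.86 kHz = 1860 Hz.
λ = 0.004278 m
0.004278 m × (1 ft / 0.3048 m) = 0.01404 ft

0.0140 ft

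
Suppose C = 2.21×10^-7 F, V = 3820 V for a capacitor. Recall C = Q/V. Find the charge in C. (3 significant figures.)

Solving C = Q/V for Q: Q = CV.
C = 2.21×10^-7 F; V = 3820 V.
Q = 8.442×10^-4 C

8.44×10^-4 C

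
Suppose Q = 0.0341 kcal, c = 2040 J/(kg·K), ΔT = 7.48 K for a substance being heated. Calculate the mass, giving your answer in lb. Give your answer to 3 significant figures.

0.0206 lb

Rearranging Q = m·c·ΔT for m: m = Q/(c·ΔT).
Q = 0.0341 kcal = 142.7 J; c = 2040 J/(kg·K); ΔT = 7.48 K.
m = 0.009350 kg
0.009350 kg × (1 lb / 0.4536 kg) = 0.02061 lb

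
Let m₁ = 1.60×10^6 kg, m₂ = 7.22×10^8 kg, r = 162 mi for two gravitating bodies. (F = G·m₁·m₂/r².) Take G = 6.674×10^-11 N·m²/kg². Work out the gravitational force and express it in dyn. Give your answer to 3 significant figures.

0.113 dyn

From Newton's law of gravitation: F = Gm₁m₂/r².
m₁ = 1.60×10^6 kg; m₂ = 7.22×10^8 kg; r = 162 mi = 2.607×10^5 m; G = 6.674×10^-11 N·m²/kg².
F = 1.134×10^-6 N  (the unit combination reduces to kg·m/s² = N)
1.134×10^-6 N × (1 dyn / 1.000×10^-5 N) = 0.1134 dyn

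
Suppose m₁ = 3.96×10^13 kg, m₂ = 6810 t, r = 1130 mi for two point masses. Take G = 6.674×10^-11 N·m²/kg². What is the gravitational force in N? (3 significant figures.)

0.00544 N

Directly: F = Gm₁m₂/r².
m₁ = 3.96×10^13 kg; m₂ = 6810 t = 6.810×10^6 kg; r = 1130 mi = 1.819×10^6 m; G = 6.674×10^-11 N·m²/kg².
F = 0.005442 N  (the unit combination reduces to kg·m/s² = N)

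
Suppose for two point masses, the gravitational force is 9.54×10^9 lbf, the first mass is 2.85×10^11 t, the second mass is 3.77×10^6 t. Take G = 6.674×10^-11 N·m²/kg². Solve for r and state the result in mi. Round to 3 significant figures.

0.0255 mi

Rearranging F = G·m₁·m₂/r² for r: r = √(G·m₁m₂/F).
F = 9.54×10^9 lbf = 4.244×10^10 N; m₁ = 2.85×10^11 t = 2.850×10^14 kg; m₂ = 3.77×10^6 t = 3.770×10^9 kg; G = 6.674×10^-11 N·m²/kg².
r = 41.11 m
41.11 m × (1 mi / 1609 m) = 0.02554 mi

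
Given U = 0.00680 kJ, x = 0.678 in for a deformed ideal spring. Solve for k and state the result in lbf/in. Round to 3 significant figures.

262 lbf/in

Rearranging: k = 2U/x².
U = 0.00680 kJ = 6.800 J; x = 0.678 in = 0.01722 m.
k = 45858 N/m
45858 N/m × (1 lbf/in / 175.1 N/m) = 261.9 lbf/in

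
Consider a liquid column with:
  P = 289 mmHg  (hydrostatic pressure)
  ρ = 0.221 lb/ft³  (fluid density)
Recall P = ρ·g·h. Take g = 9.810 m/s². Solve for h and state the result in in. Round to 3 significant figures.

Rearranging: h = P/(ρ·g).
P = 289 mmHg = 38530 Pa; ρ = 0.221 lb/ft³ = 3.540 kg/m³; g = 9.810 m/s².
h = 1109 m
1109 m × (1 in / 0.02540 m) = 43680 in

43700 in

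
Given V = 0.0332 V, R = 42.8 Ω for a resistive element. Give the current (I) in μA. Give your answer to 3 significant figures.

776 μA

From Ohm's law: I = V/R.
V = 0.0332 V; R = 42.8 Ω.
I = 7.757×10^-4 A
7.757×10^-4 A × (1 μA / 1.000×10^-6 A) = 775.7 μA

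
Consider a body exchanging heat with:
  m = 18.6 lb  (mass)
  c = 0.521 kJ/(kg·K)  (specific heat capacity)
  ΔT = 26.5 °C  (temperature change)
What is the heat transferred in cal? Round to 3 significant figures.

27800 cal

Q is given directly by: Q = mcΔT.
m = 18.6 lb = 8.437 kg; c = 0.521 kJ/(kg·K) = 521.0 J/(kg·K); ΔT = 26.5 °C = 26.50 K.
Q = 1.165×10^5 J
1.165×10^5 J × (1 cal / 4.184 J) = 27840 cal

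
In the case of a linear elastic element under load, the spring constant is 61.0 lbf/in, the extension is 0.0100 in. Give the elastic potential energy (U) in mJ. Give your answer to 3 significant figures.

U is given directly by: U = ½kx².
k = 61.0 lbf/in = 10683 N/m; x = 0.0100 in = 2.540×10^-4 m.
U = 3.446×10^-4 J  (the unit combination reduces to kg·m²/s² = J)
3.446×10^-4 J × (1 mJ / 0.001000 J) = 0.3446 mJ

0.345 mJ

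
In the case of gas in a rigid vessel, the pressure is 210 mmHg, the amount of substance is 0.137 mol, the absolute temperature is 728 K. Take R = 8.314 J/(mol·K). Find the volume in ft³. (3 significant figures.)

From the ideal-gas law: V = nRT/P.
P = 210 mmHg = 27998 Pa; n = 0.137 mol; T = 728 K; R = 8.314 J/(mol·K).
V = 0.02962 m³
0.02962 m³ × (1 ft³ / 0.02832 m³) = 1.046 ft³

1.05 ft³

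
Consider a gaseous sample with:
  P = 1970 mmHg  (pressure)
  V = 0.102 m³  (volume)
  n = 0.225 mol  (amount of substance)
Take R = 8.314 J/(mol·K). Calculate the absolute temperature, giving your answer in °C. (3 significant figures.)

14000 °C

Rearranging: T = PV/(nR).
P = 1970 mmHg = 2.626×10^5 Pa; V = 0.102 m³; n = 0.225 mol; R = 8.314 J/(mol·K).
T = 14321 K
14321 K − 273.15 = 14048 °C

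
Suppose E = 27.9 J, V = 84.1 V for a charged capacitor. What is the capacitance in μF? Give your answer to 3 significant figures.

7890 μF

Rearranging E = ½C·V² for C: C = 2E/V².
E = 27.9 J; V = 84.1 V.
C = 0.007889 F
0.007889 F × (1 μF / 1.000×10^-6 F) = 7889 μF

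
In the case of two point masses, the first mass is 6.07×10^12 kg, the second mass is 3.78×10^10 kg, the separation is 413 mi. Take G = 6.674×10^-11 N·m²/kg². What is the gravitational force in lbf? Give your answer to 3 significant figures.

F is given directly by: F = Gm₁m₂/r².
m₁ = 6.07×10^12 kg; m₂ = 3.78×10^10 kg; r = 413 mi = 6.647×10^5 m; G = 6.674×10^-11 N·m²/kg².
F = 34.66 N
34.66 N × (1 lbf / 4.448 N) = 7.793 lbf

7.79 lbf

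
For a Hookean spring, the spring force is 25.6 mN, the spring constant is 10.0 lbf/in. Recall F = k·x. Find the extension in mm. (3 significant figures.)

Rearranging F = k·x for x: x = F/k.
F = 25.6 mN = 0.02560 N; k = 10.0 lbf/in = 1751 N/m.
x = 1.462×10^-5 m
1.462×10^-5 m × (1 mm / 0.001000 m) = 0.01462 mm

0.0146 mm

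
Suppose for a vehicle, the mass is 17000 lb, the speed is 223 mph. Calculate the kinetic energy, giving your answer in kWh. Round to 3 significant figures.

KE is given directly by: KE = ½mv².
m = 17000 lb = 7711 kg; v = 223 mph = 99.69 m/s.
KE = 3.832×10^7 J  (the unit combination reduces to kg·m²/s² = J)
3.832×10^7 J × (1 kWh / 3.600×10^6 J) = 10.64 kWh

10.6 kWh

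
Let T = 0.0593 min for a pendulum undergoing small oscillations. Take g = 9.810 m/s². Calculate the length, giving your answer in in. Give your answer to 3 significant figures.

124 in

Rearranging: L = g·(T/2π)².
T = 0.0593 min = 3.558 s; g = 9.810 m/s².
L = 3.146 m
3.146 m × (1 in / 0.02540 m) = 123.8 in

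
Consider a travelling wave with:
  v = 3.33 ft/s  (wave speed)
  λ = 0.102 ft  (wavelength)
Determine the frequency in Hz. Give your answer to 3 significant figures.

Solving v = f·λ for f: f = v/λ.
v = 3.33 ft/s = 1.015 m/s; λ = 0.102 ft = 0.03109 m.
f = 32.65 Hz

32.6 Hz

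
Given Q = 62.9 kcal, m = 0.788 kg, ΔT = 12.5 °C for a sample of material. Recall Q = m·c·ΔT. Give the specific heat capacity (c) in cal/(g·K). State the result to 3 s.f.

6.39 cal/(g·K)

Solving Q = m·c·ΔT for c: c = Q/(m·ΔT).
Q = 62.9 kcal = 2.632×10^5 J; m = 0.788 kg; ΔT = 12.5 °C = 12.50 K.
c = 26718 J/(kg·K)
26718 J/(kg·K) × (1 cal/(g·K) / 4184 J/(kg·K)) = 6.386 cal/(g·K)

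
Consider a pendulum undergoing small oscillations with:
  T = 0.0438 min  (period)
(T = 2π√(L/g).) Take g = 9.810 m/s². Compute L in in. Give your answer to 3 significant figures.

67.6 in

Solving T = 2π√(L/g) for L: L = g·(T/2π)².
T = 0.0438 min = 2.628 s; g = 9.810 m/s².
L = 1.716 m
1.716 m × (1 in / 0.02540 m) = 67.57 in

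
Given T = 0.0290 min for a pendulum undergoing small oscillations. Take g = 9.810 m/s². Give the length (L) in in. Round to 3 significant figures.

29.6 in

Rearranging: L = g·(T/2π)².
T = 0.0290 min = 1.740 s; g = 9.810 m/s².
L = 0.7523 m
0.7523 m × (1 in / 0.02540 m) = 29.62 in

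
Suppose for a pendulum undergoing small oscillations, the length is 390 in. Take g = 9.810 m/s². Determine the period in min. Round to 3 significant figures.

0.105 min

T is given directly by: T = 2π√(L/g).
L = 390 in = 9.906 m; g = 9.810 m/s².
T = 6.314 s
6.314 s × (1 min / 60.00 s) = 0.1052 min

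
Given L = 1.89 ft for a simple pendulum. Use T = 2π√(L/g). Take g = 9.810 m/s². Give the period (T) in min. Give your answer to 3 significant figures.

0.0254 min

Directly: T = 2π√(L/g).
L = 1.89 ft = 0.5761 m; g = 9.810 m/s².
T = 1.523 s
1.523 s × (1 min / 60.00 s) = 0.02538 min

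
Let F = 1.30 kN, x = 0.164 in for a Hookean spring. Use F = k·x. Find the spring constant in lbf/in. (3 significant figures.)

1780 lbf/in

Solving F = k·x for k: k = F/x.
F = 1.30 kN = 1300 N; x = 0.164 in = 0.004166 m.
k = 3.121×10^5 N/m
3.121×10^5 N/m × (1 lbf/in / 175.1 N/m) = 1782 lbf/in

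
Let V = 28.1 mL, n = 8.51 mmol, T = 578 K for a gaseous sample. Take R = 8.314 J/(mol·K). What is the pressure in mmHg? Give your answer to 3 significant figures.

10900 mmHg

Directly: P = nRT/V.
V = 28.1 mL = 2.810×10^-5 m³; n = 8.51 mmol = 0.008510 mol; T = 578 K; R = 8.314 J/(mol·K).
P = 1.455×10^6 Pa
1.455×10^6 Pa × (1 mmHg / 133.3 Pa) = 10916 mmHg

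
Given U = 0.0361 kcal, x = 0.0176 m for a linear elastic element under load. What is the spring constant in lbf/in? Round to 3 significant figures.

Rearranging: k = 2U/x².
U = 0.0361 kcal = 151.0 J; x = 0.0176 m.
k = 9.752×10^5 N/m
9.752×10^5 N/m × (1 lbf/in / 175.1 N/m) = 5569 lbf/in

5570 lbf/in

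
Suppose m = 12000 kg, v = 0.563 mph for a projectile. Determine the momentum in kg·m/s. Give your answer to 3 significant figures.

Directly: p = mv.
m = 12000 kg; v = 0.563 mph = 0.2517 m/s.
p = 3020 kg·m/s

3020 kg·m/s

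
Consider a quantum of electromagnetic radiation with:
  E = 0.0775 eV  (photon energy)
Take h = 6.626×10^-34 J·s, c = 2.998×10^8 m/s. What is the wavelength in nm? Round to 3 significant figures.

16000 nm

Solving E = h·c/λ for λ: λ = hc/E.
E = 0.0775 eV = 1.242×10^-20 J; h = 6.626×10^-34 J·s; c = 2.998×10^8 m/s.
λ = 1.600×10^-5 m
1.600×10^-5 m × (1 nm / 1.000×10^-9 m) = 15998 nm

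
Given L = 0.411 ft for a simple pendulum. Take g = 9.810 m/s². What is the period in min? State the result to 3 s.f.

Directly: T = 2π√(L/g).
L = 0.411 ft = 0.1253 m; g = 9.810 m/s².
T = 0.7100 s
0.7100 s × (1 min / 60.00 s) = 0.01183 min

0.0118 min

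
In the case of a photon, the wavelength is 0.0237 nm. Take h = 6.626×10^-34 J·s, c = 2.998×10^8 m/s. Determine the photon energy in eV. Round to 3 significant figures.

E is given directly by: E = hc/λ.
λ = 0.0237 nm = 2.370×10^-11 m; h = 6.626×10^-34 J·s; c = 2.998×10^8 m/s.
E = 8.382×10^-15 J
8.382×10^-15 J × (1 eV / 1.602×10^-19 J) = 52315 eV

52300 eV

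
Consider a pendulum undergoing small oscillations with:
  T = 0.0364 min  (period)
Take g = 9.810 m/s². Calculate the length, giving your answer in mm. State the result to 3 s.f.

Solving T = 2π√(L/g) for L: L = g·(T/2π)².
T = 0.0364 min = 2.184 s; g = 9.810 m/s².
L = 1.185 m
1.185 m × (1 mm / 0.001000 m) = 1185 mm

1190 mm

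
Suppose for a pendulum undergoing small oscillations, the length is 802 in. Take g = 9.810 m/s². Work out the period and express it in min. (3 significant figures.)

0.151 min

T is given directly by: T = 2π√(L/g).
L = 802 in = 20.37 m; g = 9.810 m/s².
T = 9.054 s
9.054 s × (1 min / 60.00 s) = 0.1509 min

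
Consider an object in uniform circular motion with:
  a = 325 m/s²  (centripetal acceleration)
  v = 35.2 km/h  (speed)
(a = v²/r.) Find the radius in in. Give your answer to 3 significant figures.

11.6 in

Rearranging: r = v²/a.
a = 325 m/s²; v = 35.2 km/h = 9.778 m/s.
r = 0.2942 m
0.2942 m × (1 in / 0.02540 m) = 11.58 in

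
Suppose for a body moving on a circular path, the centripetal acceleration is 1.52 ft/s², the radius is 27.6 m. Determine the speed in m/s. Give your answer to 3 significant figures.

Solving a = v²/r for v: v = √(a·r).
a = 1.52 ft/s² = 0.4633 m/s²; r = 27.6 m.
v = 3.576 m/s

3.58 m/s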